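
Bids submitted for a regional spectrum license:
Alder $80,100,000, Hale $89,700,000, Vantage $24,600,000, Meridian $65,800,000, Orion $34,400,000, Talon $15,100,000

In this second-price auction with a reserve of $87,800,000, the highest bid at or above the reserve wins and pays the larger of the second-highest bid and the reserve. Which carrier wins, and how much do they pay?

Hale pays $87,800,000

Second-price auction with a reserve of $87,800,000: the highest bid at or above the reserve wins and pays the larger of the second-highest bid and the reserve.
Bids in order: 89,700,000 (Hale) > 80,100,000 (Alder) > 65,800,000 (Meridian) > 34,400,000 (Orion) > 24,600,000 (Vantage) > 15,100,000 (Talon)
Hale has the top bid at or above the reserve ($89,700,000).
Second-highest bid $80,100,000 is below the reserve $87,800,000, so the reserve binds → payment $87,800,000.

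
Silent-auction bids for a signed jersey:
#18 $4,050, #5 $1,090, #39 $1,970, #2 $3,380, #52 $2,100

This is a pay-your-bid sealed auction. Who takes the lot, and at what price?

#18 pays $4,050

Bids in order: 4,050 (#18) > 3,380 (#2) > 2,100 (#52) > 1,970 (#39) > 1,090 (#5)
#18 has the highest bid and pays exactly that: $4,050.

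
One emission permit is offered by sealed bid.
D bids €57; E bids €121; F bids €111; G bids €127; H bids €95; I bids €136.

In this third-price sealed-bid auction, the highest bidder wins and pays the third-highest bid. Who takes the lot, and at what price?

Rule: the highest bidder wins and pays the third-highest bid.
Bids ranked: 136 (I) > 127 (G) > 121 (E) > 111 (F) > 95 (H) > 57 (D)
I wins; payment is bid #3 in the ranking = €121.

I pays €121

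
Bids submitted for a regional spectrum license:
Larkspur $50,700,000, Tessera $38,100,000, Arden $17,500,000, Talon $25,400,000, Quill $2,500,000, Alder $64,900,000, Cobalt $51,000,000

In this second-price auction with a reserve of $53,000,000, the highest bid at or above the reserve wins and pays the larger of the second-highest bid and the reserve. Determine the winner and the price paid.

Rule: the highest bid at or above the reserve wins and pays the larger of the second-highest bid and the reserve.
Bids ranked: 64,900,000 (Alder) > 51,000,000 (Cobalt) > 50,700,000 (Larkspur) > 38,100,000 (Tessera) > 25,400,000 (Talon) > 17,500,000 (Arden) > …
Alder has the top bid at or above the reserve ($64,900,000).
Second-highest bid $51,000,000 is below the reserve $53,000,000, so the reserve binds → payment $53,000,000.

Alder pays $53,000,000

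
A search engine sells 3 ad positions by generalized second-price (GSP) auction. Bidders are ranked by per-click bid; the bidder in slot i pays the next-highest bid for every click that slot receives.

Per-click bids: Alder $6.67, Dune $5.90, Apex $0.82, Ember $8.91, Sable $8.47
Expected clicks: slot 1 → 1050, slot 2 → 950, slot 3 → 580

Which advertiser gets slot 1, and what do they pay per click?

Ranked by bid: $8.91 (Ember) > $8.47 (Sable) > $6.67 (Alder) > $5.90 (Dune) > …
Slot 1 goes to the first-ranked bidder, Ember, who pays the next bid down: $8.47/click.

Ember; $8.47 per click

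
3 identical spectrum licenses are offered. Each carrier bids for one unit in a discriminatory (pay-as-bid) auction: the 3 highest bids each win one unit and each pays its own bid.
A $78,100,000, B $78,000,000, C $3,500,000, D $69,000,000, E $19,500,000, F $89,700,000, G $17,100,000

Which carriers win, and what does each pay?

F $89,700,000, A $78,100,000, B $78,000,000

Ordering the bids: 89,700,000 (F), 78,100,000 (A), 78,000,000 (B), 69,000,000 (D), 19,500,000 (E), …
The 3 highest are F, A, B.
Each winner pays its own bid: F $89,700,000, A $78,100,000, B $78,000,000.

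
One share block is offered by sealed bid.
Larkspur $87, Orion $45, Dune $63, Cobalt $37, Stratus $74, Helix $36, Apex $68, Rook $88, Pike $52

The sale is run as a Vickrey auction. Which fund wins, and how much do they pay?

Rook pays $87

Sorting bids: 88 (Rook) > 87 (Larkspur) > 74 (Stratus) > 68 (Apex) > 63 (Dune) > 52 (Pike) > …
Rook is highest; pays the second-highest bid, $87.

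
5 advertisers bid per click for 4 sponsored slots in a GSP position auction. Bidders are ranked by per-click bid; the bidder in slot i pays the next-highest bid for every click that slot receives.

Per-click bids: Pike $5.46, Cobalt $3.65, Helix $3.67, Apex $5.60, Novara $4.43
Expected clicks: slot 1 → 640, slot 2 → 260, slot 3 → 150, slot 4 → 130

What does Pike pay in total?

Sorting advertisers: $5.60 (Apex) > $5.46 (Pike) > $4.43 (Novara) > $3.67 (Helix) > $3.65 (Cobalt)
Pike holds slot 2 → pays next bid $4.43 × 260 clicks = $1151.80.

Pike pays $1151.80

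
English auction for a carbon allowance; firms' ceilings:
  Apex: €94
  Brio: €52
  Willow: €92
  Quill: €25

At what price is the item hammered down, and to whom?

Apex wins at €92

Limits in order: 94 (Apex) > 92 (Willow) > 52 (Brio) > 25 (Quill)
Once the price passes €92, only Apex is left; the hammer falls at Willow's limit of €92.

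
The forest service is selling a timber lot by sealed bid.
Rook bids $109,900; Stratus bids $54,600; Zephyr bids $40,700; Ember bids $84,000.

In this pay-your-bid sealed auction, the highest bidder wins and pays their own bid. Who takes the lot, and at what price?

Rook pays $109,900

Sorting bids: 109,900 (Rook) > 84,000 (Ember) > 54,600 (Stratus) > 40,700 (Zephyr)
Rook is highest → pays own bid, $109,900.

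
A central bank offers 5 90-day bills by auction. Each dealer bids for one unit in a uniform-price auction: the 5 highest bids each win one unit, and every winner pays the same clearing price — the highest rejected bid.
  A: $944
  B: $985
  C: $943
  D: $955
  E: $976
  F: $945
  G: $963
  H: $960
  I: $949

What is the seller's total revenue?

Sorting: 985 (B), 976 (E), 963 (G), 960 (H), 955 (D), 949 (I), 945 (F), …
The 5 highest are B, E, G, H, D.
Highest unsuccessful bid: $949 → clearing price.
Total revenue = 5 × $949 = $4,745.

Total revenue: $4,745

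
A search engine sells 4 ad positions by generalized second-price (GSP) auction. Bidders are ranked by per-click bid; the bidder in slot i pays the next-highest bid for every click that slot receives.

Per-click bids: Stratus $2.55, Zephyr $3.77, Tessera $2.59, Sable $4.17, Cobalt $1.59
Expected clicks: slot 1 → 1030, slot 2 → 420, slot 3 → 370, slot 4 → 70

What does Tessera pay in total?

Per-click bids in order: $4.17 (Sable) > $3.77 (Zephyr) > $2.59 (Tessera) > $2.55 (Stratus) > $1.59 (Cobalt)
Tessera holds slot 3 → pays next bid $2.55 × 370 clicks = $943.50.

Tessera pays $943.50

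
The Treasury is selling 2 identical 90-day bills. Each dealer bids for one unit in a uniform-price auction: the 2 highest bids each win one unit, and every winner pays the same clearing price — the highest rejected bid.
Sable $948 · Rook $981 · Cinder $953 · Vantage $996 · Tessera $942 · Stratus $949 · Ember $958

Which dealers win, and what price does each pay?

Bids ranked high→low: 996 (Vantage), 981 (Rook), 958 (Ember), 953 (Cinder), …
Winners (2 units): Vantage, Rook.
Clearing price = highest rejected bid = $958.

Vantage, Rook; each pays $958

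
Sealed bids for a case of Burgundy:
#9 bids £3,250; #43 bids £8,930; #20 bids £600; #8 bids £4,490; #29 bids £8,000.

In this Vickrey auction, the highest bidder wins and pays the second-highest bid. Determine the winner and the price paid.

Vickrey auction: the highest bidder wins and pays the second-highest bid.
Bids in order: 8,930 (#43) > 8,000 (#29) > 4,490 (#8) > 3,250 (#9) > 600 (#20)
Second-price: #43 pays #29's bid of £8,000.

#43 pays £8,000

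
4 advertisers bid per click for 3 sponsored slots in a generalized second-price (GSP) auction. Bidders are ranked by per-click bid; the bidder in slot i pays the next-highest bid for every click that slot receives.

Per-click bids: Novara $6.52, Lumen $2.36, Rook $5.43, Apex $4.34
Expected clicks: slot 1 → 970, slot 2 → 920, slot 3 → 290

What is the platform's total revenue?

Total revenue: $9944.30

Per-click bids in order: $6.52 (Novara) > $5.43 (Rook) > $4.34 (Apex) > $2.36 (Lumen)
Slot 1: Novara pays $5.43 × 970 = $5267.10
Slot 2: Rook pays $4.34 × 920 = $3992.80
Slot 3: Apex pays $2.36 × 290 = $684.40
Total = $9944.30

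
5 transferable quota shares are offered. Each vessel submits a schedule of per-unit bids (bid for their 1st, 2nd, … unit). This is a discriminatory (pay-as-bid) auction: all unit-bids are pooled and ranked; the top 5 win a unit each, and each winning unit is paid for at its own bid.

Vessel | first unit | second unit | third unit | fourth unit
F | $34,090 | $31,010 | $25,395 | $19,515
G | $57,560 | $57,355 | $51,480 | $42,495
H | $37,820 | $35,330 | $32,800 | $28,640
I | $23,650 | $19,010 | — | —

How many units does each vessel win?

Merging the schedules and taking the best 5: 57,560 (G-1), 57,355 (G-2), 51,480 (G-3), 42,495 (G-4), 37,820 (H-1)
Next rejected bid: $35,330 (not a price — pay-as-bid).
Allocation: G 4, H 1.

G 4, H 1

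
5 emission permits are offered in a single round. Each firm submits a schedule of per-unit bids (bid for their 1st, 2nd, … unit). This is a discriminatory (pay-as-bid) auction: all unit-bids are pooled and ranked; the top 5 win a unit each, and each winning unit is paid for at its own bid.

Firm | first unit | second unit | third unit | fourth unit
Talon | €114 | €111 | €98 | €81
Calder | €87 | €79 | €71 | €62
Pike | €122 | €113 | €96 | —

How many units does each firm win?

Pike 2, Talon 3

Pooled unit-bids ranked (top 5): 122 (Pike-1), 114 (Talon-1), 113 (Pike-2), 111 (Talon-2), 98 (Talon-3)
Next rejected bid: €96 (not a price — pay-as-bid).
Allocation: Pike 2, Talon 3.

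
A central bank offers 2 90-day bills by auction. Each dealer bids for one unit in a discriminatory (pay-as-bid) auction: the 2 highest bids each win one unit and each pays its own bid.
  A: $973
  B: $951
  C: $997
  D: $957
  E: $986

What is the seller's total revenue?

Ordering the bids: 997 (C), 986 (E), 973 (A), 957 (D), …
The 2 highest are C, E.
Total revenue = 997 + 986 = $1,983.

Total revenue: $1,983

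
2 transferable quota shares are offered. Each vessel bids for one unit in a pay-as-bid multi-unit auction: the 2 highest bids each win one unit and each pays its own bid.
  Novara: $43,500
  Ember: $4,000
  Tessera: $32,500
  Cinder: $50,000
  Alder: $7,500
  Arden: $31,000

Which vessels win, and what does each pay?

Sorting: 50,000 (Cinder), 43,500 (Novara), 32,500 (Tessera), 31,000 (Arden), …
The 2 highest are Cinder, Novara.
Each winner pays its own bid: Cinder $50,000, Novara $43,500.

Cinder $50,000, Novara $43,500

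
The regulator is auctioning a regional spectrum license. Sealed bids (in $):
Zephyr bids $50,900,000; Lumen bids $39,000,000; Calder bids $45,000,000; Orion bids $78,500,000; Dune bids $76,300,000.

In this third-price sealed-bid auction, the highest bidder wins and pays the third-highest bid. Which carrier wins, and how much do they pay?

Orion pays $50,900,000

Sorting bids: 78,500,000 (Orion) > 76,300,000 (Dune) > 50,900,000 (Zephyr) > 45,000,000 (Calder) > 39,000,000 (Lumen)
Orion wins; payment is bid #3 in the ranking = $50,900,000.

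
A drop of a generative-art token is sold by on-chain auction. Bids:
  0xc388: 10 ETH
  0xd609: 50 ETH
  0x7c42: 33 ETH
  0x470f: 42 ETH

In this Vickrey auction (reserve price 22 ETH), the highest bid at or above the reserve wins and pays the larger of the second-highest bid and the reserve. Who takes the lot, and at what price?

Rule: the highest bid at or above the reserve wins and pays the larger of the second-highest bid and the reserve.
Bids ranked: 50 (0xd609) > 42 (0x470f) > 33 (0x7c42) > 10 (0xc388)
0xd609 has the top bid at or above the reserve (50 ETH).
Second-highest bid 42 ETH exceeds the reserve 22 ETH → payment 42 ETH.

0xd609 pays 42 ETH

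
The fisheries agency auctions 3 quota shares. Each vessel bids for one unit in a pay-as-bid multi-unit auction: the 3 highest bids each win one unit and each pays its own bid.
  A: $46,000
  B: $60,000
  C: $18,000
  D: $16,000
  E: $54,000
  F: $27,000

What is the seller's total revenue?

Bids ranked high→low: 60,000 (B), 54,000 (E), 46,000 (A), 27,000 (F), 18,000 (C), …
Winners (3 units): B, E, A.
Total revenue = 60,000 + 54,000 + 46,000 = $160,000.

Total revenue: $160,000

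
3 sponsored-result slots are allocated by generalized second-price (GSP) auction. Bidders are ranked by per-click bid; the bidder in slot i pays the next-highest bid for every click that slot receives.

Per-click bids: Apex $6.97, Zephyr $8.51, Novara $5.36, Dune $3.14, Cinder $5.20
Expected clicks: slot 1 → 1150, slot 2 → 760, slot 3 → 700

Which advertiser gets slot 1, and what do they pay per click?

Ranked by bid: $8.51 (Zephyr) > $6.97 (Apex) > $5.36 (Novara) > $5.20 (Cinder) > …
Slot 1 goes to the first-ranked bidder, Zephyr, who pays the next bid down: $6.97/click.

Zephyr; $6.97 per click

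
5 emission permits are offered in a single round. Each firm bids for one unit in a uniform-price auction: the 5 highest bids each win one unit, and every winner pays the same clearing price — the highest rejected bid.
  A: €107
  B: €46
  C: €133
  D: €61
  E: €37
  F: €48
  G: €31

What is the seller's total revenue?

Sorting: 133 (C), 107 (A), 61 (D), 48 (F), 46 (B), 37 (E), 31 (G)
Winners (5 units): C, A, D, F, B.
Highest unsuccessful bid: €37 → clearing price.
Total revenue = 5 × €37 = €185.

Total revenue: €185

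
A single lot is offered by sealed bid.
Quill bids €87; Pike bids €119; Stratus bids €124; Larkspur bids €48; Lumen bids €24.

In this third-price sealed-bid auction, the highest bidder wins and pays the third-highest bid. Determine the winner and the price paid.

Bids ranked: 124 (Stratus) > 119 (Pike) > 87 (Quill) > 48 (Larkspur) > 24 (Lumen)
Stratus is highest; pays the third-highest bid, €87.

Stratus pays €87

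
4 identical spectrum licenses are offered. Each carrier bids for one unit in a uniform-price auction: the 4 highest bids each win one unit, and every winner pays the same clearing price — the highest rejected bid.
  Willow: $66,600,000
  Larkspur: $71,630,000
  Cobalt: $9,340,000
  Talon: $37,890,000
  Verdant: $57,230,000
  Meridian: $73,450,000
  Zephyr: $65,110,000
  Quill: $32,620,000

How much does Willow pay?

Willow pays $57,230,000

Bids ranked high→low: 73,450,000 (Meridian), 71,630,000 (Larkspur), 66,600,000 (Willow), 65,110,000 (Zephyr), 57,230,000 (Verdant), 37,890,000 (Talon), …
Winners (4 units): Meridian, Larkspur, Willow, Zephyr.
Highest unsuccessful bid: $57,230,000 → clearing price.
Willow wins → pays $57,230,000.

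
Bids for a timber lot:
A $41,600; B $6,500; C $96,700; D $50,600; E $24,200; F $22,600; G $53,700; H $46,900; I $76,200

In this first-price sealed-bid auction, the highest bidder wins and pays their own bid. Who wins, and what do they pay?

C pays $96,700

Rule: the highest bidder wins and pays their own bid.
Bids in order: 96,700 (C) > 76,200 (I) > 53,700 (G) > 50,600 (D) > 46,900 (H) > 41,600 (A) > …
C has the highest bid and pays exactly that: $96,700.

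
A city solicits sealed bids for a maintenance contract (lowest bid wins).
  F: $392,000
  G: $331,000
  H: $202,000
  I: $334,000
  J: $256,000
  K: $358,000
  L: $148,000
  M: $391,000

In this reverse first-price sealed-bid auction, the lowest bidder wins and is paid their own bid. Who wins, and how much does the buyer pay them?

L is paid $148,000

Bids ranked: 148,000 (L) < 202,000 (H) < 256,000 (J) < 331,000 (G) < 334,000 (I) < 358,000 (K) < …
L is lowest → is paid own bid, $148,000.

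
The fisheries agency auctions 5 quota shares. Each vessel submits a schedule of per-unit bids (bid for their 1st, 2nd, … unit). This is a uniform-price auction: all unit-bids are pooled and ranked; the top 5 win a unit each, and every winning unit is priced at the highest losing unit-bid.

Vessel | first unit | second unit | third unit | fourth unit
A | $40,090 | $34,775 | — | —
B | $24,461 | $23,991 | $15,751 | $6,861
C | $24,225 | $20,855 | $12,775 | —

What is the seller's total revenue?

All unit-bids, highest first — top 5: 40,090 (A-1), 34,775 (A-2), 24,461 (B-1), 24,225 (C-1), 23,991 (B-2)
The (k+1)-th unit-bid is $20,855.
Allocation: A 2, B 2, C 1. Every unit priced at $20,855.
Revenue = 5 × 20,855 = $104,275.

Total revenue: $104,275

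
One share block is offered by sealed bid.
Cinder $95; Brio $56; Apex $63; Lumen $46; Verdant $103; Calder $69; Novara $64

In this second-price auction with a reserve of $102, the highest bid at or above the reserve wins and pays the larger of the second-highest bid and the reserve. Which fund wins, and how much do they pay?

Bids in order: 103 (Verdant) > 95 (Cinder) > 69 (Calder) > 64 (Novara) > 63 (Apex) > 56 (Brio) > …
Highest eligible bid: Verdant at $103.
max(second-highest $95, reserve $102) = $102.

Verdant pays $102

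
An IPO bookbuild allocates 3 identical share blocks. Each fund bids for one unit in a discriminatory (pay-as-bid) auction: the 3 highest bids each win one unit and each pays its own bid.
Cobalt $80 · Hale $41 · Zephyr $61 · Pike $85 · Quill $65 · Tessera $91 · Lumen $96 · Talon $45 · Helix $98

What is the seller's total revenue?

Ordering the bids: 98 (Helix), 96 (Lumen), 91 (Tessera), 85 (Pike), 80 (Cobalt), …
Top 3: Helix, Lumen, Tessera.
Total revenue = 98 + 96 + 91 = $285.

Total revenue: $285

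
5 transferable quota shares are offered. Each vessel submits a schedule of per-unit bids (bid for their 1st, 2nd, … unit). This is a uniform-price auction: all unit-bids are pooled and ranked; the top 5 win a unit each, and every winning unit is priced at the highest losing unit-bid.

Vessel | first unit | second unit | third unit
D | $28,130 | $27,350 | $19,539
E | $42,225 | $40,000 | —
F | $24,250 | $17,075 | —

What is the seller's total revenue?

Merging the schedules and taking the best 5: 42,225 (E-1), 40,000 (E-2), 28,130 (D-1), 27,350 (D-2), 24,250 (F-1)
First bid not allocated: $19,539.
Allocation: D 2, E 2, F 1. Every unit priced at $19,539.
Revenue = 5 × 19,539 = $97,695.

Total revenue: $97,695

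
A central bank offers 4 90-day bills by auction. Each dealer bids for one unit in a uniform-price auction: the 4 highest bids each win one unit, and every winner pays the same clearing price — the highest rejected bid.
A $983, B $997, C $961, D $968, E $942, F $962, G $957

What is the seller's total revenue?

Ordering the bids: 997 (B), 983 (A), 968 (D), 962 (F), 961 (C), 957 (G), …
Winners (4 units): B, A, D, F.
First losing bid is C's $961, which sets the uniform price.
Total revenue = 4 × $961 = $3,844.

Total revenue: $3,844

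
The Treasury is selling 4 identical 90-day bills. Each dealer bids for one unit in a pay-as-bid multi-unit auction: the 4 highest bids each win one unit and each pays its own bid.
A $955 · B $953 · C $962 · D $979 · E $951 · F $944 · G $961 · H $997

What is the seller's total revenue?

Sorting: 997 (H), 979 (D), 962 (C), 961 (G), 955 (A), 953 (B), …
Winners (4 units): H, D, C, G.
Total revenue = 997 + 979 + 962 + 961 = $3,899.

Total revenue: $3,899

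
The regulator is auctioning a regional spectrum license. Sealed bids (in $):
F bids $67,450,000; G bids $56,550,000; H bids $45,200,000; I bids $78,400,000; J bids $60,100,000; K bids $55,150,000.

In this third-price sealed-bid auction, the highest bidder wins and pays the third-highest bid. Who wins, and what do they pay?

I pays $60,100,000

Third-price sealed-bid auction: the highest bidder wins and pays the third-highest bid.
Bids ranked: 78,400,000 (I) > 67,450,000 (F) > 60,100,000 (J) > 56,550,000 (G) > 55,150,000 (K) > 45,200,000 (H)
I is highest; pays the third-highest bid, $60,100,000.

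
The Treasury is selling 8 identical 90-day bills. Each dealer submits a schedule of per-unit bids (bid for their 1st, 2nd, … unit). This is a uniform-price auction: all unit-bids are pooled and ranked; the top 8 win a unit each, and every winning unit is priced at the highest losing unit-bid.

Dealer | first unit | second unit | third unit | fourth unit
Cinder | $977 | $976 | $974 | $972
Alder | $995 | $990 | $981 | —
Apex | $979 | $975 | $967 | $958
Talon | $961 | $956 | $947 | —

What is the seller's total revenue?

Total revenue: $7,776

All unit-bids, highest first — top 8: 995 (Alder-1), 990 (Alder-2), 981 (Alder-3), 979 (Apex-1), 977 (Cinder-1), 976 (Cinder-2), 975 (Apex-2), 974 (Cinder-3)
First bid not allocated: $972.
Allocation: Alder 3, Apex 2, Cinder 3. Every unit priced at $972.
Revenue = 8 × 972 = $7,776.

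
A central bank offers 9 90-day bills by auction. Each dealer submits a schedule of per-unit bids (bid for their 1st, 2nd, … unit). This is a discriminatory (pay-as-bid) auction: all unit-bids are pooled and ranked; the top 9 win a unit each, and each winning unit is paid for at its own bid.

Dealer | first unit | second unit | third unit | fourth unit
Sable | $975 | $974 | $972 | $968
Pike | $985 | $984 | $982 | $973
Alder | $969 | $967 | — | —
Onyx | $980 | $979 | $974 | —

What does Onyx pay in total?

All unit-bids, highest first — top 9: 985 (Pike-1), 984 (Pike-2), 982 (Pike-3), 980 (Onyx-1), 979 (Onyx-2), 975 (Sable-1), 974 (Sable-2), 974 (Onyx-3), 973 (Pike-4)
Next rejected bid: $972 (not a price — pay-as-bid).
Onyx's winning unit-bids: 980 + 979 + 974 = $2,933.

Onyx pays $2,933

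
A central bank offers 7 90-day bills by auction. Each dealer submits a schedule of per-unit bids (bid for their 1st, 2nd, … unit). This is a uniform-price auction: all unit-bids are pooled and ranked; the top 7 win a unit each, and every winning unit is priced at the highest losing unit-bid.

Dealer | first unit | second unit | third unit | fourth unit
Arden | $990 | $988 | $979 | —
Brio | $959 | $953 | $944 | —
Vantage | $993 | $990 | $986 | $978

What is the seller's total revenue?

Merging the schedules and taking the best 7: 993 (Vantage-1), 990 (Arden-1), 990 (Vantage-2), 988 (Arden-2), 986 (Vantage-3), 979 (Arden-3), 978 (Vantage-4)
Highest rejected unit-bid = $959.
Allocation: Arden 3, Vantage 4. Every unit priced at $959.
Revenue = 7 × 959 = $6,713.

Total revenue: $6,713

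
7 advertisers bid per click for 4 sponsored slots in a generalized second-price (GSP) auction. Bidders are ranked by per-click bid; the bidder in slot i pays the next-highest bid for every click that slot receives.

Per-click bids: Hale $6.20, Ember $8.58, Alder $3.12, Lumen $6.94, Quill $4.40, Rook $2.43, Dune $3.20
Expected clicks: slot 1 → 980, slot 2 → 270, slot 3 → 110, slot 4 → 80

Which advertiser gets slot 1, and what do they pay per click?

Ember; $6.94 per click

Sorting advertisers: $8.58 (Ember) > $6.94 (Lumen) > $6.20 (Hale) > $4.40 (Quill) > $3.20 (Dune) > …
Slot 1 goes to the first-ranked bidder, Ember, who pays the next bid down: $6.94/click.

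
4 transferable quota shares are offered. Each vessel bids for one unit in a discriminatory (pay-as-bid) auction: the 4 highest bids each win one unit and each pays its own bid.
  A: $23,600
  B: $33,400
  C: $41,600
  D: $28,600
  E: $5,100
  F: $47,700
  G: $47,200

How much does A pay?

Ordering the bids: 47,700 (F), 47,200 (G), 41,600 (C), 33,400 (B), 28,600 (D), 23,600 (A), …
Winners (4 units): F, G, C, B.
A does not win → $0.

A pays $0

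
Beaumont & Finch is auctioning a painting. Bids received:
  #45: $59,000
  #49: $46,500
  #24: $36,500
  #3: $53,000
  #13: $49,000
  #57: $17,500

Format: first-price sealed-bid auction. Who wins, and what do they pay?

Bids ranked: 59,000 (#45) > 53,000 (#3) > 49,000 (#13) > 46,500 (#49) > 36,500 (#24) > 17,500 (#57)
#45 is highest → pays own bid, $59,000.

#45 pays $59,000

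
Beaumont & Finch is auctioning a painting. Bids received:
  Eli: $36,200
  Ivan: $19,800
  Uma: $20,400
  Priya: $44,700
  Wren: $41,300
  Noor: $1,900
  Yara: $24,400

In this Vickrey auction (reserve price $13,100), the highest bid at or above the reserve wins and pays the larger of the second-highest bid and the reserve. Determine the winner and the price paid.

Bids ranked: 44,700 (Priya) > 41,300 (Wren) > 36,200 (Eli) > 24,400 (Yara) > 20,400 (Uma) > 19,800 (Ivan) > …
Highest eligible bid: Priya at $44,700.
Second-highest bid $41,300 exceeds the reserve $13,100 → payment $41,300.

Priya pays $41,300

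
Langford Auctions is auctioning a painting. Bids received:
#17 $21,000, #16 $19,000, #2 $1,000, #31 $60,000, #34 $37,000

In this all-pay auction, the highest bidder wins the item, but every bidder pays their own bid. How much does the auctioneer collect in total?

Total revenue: $138,000

Bids ranked: 60,000 (#31) > 37,000 (#34) > 21,000 (#17) > 19,000 (#16) > 1,000 (#2)
#31 wins with the top bid; all bids are sunk regardless.
Every bidder forfeits their bid regardless of winning.
Revenue = 21,000 + 19,000 + 1,000 + 60,000 + 37,000 = $138,000.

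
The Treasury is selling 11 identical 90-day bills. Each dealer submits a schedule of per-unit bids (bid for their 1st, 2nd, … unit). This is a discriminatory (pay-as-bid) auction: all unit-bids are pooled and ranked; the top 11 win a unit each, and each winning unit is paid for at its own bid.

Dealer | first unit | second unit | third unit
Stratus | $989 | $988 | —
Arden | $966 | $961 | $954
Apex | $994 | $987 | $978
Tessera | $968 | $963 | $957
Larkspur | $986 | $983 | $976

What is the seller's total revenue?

Total revenue: $10,778

Pooled unit-bids ranked (top 11): 994 (Apex-1), 989 (Stratus-1), 988 (Stratus-2), 987 (Apex-2), 986 (Larkspur-1), 983 (Larkspur-2), 978 (Apex-3), 976 (Larkspur-3), 968 (Tessera-1), 966 (Arden-1), 963 (Tessera-2)
Next rejected bid: $961 (not a price — pay-as-bid).
Each winning unit pays its own bid.
Revenue = 994 + 989 + 988 + 987 + 986 + 983 + 978 + 976 + 968 + 966 + 963 = $10,778.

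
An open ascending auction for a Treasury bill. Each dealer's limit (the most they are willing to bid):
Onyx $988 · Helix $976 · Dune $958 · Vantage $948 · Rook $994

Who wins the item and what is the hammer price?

Rule: the price rises until one bidder remains; the winner pays the price at which the last rival dropped out.
Sorting limits: 994 (Rook) > 988 (Onyx) > 976 (Helix) > 958 (Dune) > 948 (Vantage)
Onyx is the last rival to drop out, at $988; Rook remains and wins at that price.

Rook wins at $988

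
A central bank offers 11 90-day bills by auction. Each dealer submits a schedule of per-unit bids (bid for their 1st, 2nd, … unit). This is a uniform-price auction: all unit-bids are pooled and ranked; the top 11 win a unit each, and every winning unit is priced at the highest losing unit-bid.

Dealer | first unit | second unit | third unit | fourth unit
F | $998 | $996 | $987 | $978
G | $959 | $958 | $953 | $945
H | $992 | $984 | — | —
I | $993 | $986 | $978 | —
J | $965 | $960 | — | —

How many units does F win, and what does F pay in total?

F: 4 units, pays $3,836

All unit-bids, highest first — top 11: 998 (F-1), 996 (F-2), 993 (I-1), 992 (H-1), 987 (F-3), 986 (I-2), 984 (H-2), 978 (F-4), 978 (I-3), 965 (J-1), 960 (J-2)
Highest rejected unit-bid = $959.
F wins 4 unit(s) at $959 each.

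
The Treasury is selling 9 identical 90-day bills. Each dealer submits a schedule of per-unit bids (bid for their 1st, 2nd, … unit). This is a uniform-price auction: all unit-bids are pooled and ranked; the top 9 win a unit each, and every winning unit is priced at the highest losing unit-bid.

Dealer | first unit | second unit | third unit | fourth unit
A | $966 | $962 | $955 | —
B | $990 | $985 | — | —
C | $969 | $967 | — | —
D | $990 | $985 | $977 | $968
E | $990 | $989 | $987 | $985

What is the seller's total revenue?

Total revenue: $8,721

Pooled unit-bids ranked (top 9): 990 (B-1), 990 (D-1), 990 (E-1), 989 (E-2), 987 (E-3), 985 (B-2), 985 (D-2), 985 (E-4), 977 (D-3)
First bid not allocated: $969.
Allocation: B 2, D 3, E 4. Every unit priced at $969.
Revenue = 9 × 969 = $8,721.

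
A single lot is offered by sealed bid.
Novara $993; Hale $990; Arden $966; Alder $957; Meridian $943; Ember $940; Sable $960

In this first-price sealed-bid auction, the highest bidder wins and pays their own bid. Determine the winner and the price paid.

Bids in order: 993 (Novara) > 990 (Hale) > 966 (Arden) > 960 (Sable) > 957 (Alder) > 943 (Meridian) > …
Novara has the highest bid and pays exactly that: $993.

Novara pays $993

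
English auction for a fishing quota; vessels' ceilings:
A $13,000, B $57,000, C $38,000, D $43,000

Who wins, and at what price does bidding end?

B wins at $43,000

Rule: the price rises until one bidder remains; the winner pays the price at which the last rival dropped out.
Sorting limits: 57,000 (B) > 43,000 (D) > 38,000 (C) > 13,000 (A)
Bidding ends when D exits at $43,000; B takes it.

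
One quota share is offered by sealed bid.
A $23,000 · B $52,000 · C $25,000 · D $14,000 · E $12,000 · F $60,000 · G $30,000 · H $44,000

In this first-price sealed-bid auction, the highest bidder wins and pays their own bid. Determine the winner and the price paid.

Bids ranked: 60,000 (F) > 52,000 (B) > 44,000 (H) > 30,000 (G) > 25,000 (C) > 23,000 (A) > …
First-price: F pays what they bid, $60,000.

F pays $60,000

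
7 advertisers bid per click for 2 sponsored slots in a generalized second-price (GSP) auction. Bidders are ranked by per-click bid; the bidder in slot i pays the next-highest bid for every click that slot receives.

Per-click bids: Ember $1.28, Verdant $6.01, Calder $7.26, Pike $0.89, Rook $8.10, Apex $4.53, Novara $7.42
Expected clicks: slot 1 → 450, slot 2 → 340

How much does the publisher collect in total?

Per-click bids in order: $8.10 (Rook) > $7.42 (Novara) > $7.26 (Calder) > …
Slot 1: Rook pays $7.42 × 450 = $3339.00
Slot 2: Novara pays $7.26 × 340 = $2468.40
Total = $5807.40

Total revenue: $5807.40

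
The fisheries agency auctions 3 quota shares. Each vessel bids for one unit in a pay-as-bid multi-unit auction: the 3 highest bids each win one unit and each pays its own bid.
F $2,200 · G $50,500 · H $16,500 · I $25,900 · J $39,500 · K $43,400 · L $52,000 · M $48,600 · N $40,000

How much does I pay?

I pays $0

Ordering the bids: 52,000 (L), 50,500 (G), 48,600 (M), 43,400 (K), 40,000 (N), …
Top 3: L, G, M.
I does not win → $0.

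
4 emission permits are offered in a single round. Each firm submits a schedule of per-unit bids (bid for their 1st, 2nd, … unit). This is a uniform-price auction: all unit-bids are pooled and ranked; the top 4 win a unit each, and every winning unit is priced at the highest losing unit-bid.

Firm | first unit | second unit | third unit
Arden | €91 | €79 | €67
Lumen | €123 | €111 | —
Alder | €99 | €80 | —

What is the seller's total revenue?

Total revenue: €320

Merging the schedules and taking the best 4: 123 (Lumen-1), 111 (Lumen-2), 99 (Alder-1), 91 (Arden-1)
First bid not allocated: €80.
Allocation: Alder 1, Arden 1, Lumen 2. Every unit priced at €80.
Revenue = 4 × 80 = €320.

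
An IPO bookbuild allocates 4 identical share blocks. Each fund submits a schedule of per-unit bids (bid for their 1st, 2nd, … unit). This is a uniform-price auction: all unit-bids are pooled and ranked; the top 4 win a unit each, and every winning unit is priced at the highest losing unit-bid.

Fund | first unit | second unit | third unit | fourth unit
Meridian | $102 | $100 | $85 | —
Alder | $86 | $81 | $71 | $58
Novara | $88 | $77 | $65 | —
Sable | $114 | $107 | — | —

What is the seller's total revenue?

Total revenue: $352

Pooled unit-bids ranked (top 4): 114 (Sable-1), 107 (Sable-2), 102 (Meridian-1), 100 (Meridian-2)
Highest rejected unit-bid = $88.
Allocation: Meridian 2, Sable 2. Every unit priced at $88.
Revenue = 4 × 88 = $352.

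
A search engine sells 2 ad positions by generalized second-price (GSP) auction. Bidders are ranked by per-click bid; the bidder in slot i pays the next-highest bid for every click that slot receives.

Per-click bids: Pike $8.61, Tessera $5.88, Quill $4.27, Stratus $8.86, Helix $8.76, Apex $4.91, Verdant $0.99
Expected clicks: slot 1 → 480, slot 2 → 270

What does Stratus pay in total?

Stratus pays $4204.80

Per-click bids in order: $8.86 (Stratus) > $8.76 (Helix) > $8.61 (Pike) > …
Stratus holds slot 1 → pays next bid $8.76 × 480 clicks = $4204.80.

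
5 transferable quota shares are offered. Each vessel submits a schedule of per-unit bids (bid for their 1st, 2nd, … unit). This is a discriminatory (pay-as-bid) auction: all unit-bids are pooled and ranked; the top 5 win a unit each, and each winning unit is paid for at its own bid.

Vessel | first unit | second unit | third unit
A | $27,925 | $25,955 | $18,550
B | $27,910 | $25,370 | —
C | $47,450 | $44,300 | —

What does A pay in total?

A pays $53,880

All unit-bids, highest first — top 5: 47,450 (C-1), 44,300 (C-2), 27,925 (A-1), 27,910 (B-1), 25,955 (A-2)
Next rejected bid: $25,370 (not a price — pay-as-bid).
A's winning unit-bids: 27,925 + 25,955 = $53,880.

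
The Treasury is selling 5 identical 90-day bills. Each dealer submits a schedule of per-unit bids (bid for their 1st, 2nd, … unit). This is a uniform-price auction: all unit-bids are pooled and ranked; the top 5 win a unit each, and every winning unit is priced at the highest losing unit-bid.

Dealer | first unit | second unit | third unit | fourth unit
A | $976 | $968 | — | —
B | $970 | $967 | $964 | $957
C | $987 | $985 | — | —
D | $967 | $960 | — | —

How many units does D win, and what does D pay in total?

D: 0 units, pays $0

Pooled unit-bids ranked (top 5): 987 (C-1), 985 (C-2), 976 (A-1), 970 (B-1), 968 (A-2)
The (k+1)-th unit-bid is $967.
D wins 0 unit(s) at $967 each.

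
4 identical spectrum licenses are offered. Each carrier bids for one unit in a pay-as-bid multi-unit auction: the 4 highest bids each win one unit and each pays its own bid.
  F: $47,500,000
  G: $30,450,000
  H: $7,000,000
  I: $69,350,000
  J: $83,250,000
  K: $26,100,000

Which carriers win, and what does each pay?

Sorting: 83,250,000 (J), 69,350,000 (I), 47,500,000 (F), 30,450,000 (G), 26,100,000 (K), 7,000,000 (H)
The 4 highest are J, I, F, G.
Each winner pays its own bid: J $83,250,000, I $69,350,000, F $47,500,000, G $30,450,000.

J $83,250,000, I $69,350,000, F $47,500,000, G $30,450,000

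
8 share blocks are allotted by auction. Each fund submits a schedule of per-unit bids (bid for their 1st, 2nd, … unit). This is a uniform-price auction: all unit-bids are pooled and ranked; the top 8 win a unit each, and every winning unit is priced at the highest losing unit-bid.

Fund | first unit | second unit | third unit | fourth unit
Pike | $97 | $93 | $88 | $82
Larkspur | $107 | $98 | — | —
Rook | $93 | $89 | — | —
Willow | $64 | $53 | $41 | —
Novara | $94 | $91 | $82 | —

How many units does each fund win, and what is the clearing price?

Larkspur 2, Novara 2, Pike 2, Rook 2; clearing price $88

Merging the schedules and taking the best 8: 107 (Larkspur-1), 98 (Larkspur-2), 97 (Pike-1), 94 (Novara-1), 93 (Pike-2), 93 (Rook-1), 91 (Novara-2), 89 (Rook-2)
Highest rejected unit-bid = $88.
Allocation: Larkspur 2, Novara 2, Pike 2, Rook 2.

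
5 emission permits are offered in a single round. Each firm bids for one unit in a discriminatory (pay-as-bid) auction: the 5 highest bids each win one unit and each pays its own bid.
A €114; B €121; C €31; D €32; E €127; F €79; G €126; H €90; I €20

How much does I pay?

I pays €0

Ordering the bids: 127 (E), 126 (G), 121 (B), 114 (A), 90 (H), 79 (F), 32 (D), …
Top 5: E, G, B, A, H.
I does not win → €0.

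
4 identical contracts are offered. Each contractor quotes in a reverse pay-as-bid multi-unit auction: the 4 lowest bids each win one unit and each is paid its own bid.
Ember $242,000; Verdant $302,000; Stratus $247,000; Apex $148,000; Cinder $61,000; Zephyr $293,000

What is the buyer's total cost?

Total cost: $698,000

Sorting: 61,000 (Cinder), 148,000 (Apex), 242,000 (Ember), 247,000 (Stratus), 293,000 (Zephyr), 302,000 (Verdant)
Winners (4 units): Cinder, Apex, Ember, Stratus.
Total cost = 61,000 + 148,000 + 242,000 + 247,000 = $698,000.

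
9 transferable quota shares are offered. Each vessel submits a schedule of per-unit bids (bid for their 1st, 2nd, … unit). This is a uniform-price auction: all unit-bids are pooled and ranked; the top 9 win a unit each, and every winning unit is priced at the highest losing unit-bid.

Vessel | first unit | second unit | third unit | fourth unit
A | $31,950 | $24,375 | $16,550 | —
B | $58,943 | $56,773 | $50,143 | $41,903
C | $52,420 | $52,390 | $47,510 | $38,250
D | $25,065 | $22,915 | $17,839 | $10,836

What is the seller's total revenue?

Total revenue: $225,585

Merging the schedules and taking the best 9: 58,943 (B-1), 56,773 (B-2), 52,420 (C-1), 52,390 (C-2), 50,143 (B-3), 47,510 (C-3), 41,903 (B-4), 38,250 (C-4), 31,950 (A-1)
The (k+1)-th unit-bid is $25,065.
Allocation: A 1, B 4, C 4. Every unit priced at $25,065.
Revenue = 9 × 25,065 = $225,585.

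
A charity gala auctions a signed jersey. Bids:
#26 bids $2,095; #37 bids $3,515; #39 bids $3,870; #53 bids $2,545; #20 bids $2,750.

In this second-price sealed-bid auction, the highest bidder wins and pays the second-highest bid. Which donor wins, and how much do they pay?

#39 pays $3,515

Rule: the highest bidder wins and pays the second-highest bid.
Bids in order: 3,870 (#39) > 3,515 (#37) > 2,750 (#20) > 2,545 (#53) > 2,095 (#26)
#39 wins with the highest bid; price is set by the runner-up at $3,515.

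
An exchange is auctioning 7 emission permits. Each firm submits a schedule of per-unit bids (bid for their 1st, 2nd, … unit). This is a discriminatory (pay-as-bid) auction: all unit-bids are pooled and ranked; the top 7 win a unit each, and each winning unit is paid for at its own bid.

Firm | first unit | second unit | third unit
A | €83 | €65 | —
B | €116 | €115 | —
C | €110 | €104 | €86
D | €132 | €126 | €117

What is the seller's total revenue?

All unit-bids, highest first — top 7: 132 (D-1), 126 (D-2), 117 (D-3), 116 (B-1), 115 (B-2), 110 (C-1), 104 (C-2)
Next rejected bid: €86 (not a price — pay-as-bid).
Each winning unit pays its own bid.
Revenue = 132 + 126 + 117 + 116 + 115 + 110 + 104 = €820.

Total revenue: €820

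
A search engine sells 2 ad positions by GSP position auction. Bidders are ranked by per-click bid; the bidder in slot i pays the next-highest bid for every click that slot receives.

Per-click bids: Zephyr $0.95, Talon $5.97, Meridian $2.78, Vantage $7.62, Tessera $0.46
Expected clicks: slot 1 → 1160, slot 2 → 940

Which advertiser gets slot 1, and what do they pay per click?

Sorting advertisers: $7.62 (Vantage) > $5.97 (Talon) > $2.78 (Meridian) > …
Slot 1 goes to the first-ranked bidder, Vantage, who pays the next bid down: $5.97/click.

Vantage; $5.97 per click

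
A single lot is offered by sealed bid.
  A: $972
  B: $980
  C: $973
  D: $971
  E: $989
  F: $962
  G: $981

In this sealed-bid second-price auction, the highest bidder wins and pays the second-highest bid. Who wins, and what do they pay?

E pays $981

Sealed-bid second-price auction: the highest bidder wins and pays the second-highest bid.
Bids in order: 989 (E) > 981 (G) > 980 (B) > 973 (C) > 972 (A) > 971 (D) > …
E wins with the highest bid; price is set by the runner-up at $981.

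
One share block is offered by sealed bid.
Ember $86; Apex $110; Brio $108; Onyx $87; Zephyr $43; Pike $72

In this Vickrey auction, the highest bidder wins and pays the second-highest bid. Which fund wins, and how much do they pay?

Rule: the highest bidder wins and pays the second-highest bid.
Sorting bids: 110 (Apex) > 108 (Brio) > 87 (Onyx) > 86 (Ember) > 72 (Pike) > 43 (Zephyr)
Second-price: Apex pays Brio's bid of $108.

Apex pays $108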